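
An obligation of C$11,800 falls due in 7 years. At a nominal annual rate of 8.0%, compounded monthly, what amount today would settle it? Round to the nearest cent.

C$6,752.80

With 12 periods per year: i = 0.00666667, n = 84.
PV = FV·(1+i)^(−n) = 11,800 × 0.572272 = 6,752.8048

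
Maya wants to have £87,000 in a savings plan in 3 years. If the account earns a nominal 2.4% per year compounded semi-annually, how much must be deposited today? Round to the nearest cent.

£80,990.89

Periodic rate i = 0.024/2 = 0.012; n = 3 × 2 = 6 periods.
Discount factor = (1+0.012)^(−6) = 0.930930; PV = 87,000 × 0.930930 = 80,990.8912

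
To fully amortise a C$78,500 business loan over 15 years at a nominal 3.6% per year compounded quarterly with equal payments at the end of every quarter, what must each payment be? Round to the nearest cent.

i = 0.036/4 = 0.009 per quarter; n = 15·4 = 60.
PMT = 78500 / ( [1 − (1+0.009)^(−60)] / 0.009 ) = 78500 / 46.204712 = 1,698.9609

C$1,698.96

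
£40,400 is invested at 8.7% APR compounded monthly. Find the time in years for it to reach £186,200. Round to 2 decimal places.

17.63 years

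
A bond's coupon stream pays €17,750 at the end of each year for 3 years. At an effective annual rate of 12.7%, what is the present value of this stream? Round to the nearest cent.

€42,124.88

Annuity factor a(3|0.127) = 2.373233; PV = 17750 × 2.373233 = 42,124.8772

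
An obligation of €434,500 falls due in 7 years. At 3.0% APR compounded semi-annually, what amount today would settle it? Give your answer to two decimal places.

With 2 periods per year: i = 0.015, n = 14.
Discount factor = (1+0.015)^(−14) = 0.811849; PV = 434,500 × 0.811849 = 352,748.5111

€352,748.51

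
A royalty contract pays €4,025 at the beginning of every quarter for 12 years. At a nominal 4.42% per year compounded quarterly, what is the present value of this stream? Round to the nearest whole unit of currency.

€150,963

With 4 periods per year: i = 0.01105, n = 48.
Annuity factor a(48|0.01105) × (1+i) = 37.506417; PV = 4025 × 37.506417 = 150,963.3301
(Beginning-of-period payments → annuity-due factor ×(1+i).)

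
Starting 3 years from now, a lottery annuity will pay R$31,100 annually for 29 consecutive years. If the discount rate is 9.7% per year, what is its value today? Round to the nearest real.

Value one period before first payment (t=2): 31100 × [1 − (1+0.097)^(−29)] / 0.097 = 31100 × 9.605824 = 298,741.1190
Discount back 2 years: 298,741.1190 × (1+0.097)^(−2) = 298,741.1190 × 0.830973 = 248,245.7078

R$248,246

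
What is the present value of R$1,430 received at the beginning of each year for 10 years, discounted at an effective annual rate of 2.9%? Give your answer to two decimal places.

R$12,616.24

PV = 1430 × [1 − (1+0.029)^(−10)] / 0.029 × (1+i) = 1430 × 8.822545 = 12,616.2390
(Beginning-of-period payments → annuity-due factor ×(1+i).)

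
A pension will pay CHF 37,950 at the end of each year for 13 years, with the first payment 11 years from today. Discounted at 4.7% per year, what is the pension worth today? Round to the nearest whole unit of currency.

Value one period before first payment (t=10): 37950 × [1 − (1+0.047)^(−13)] / 0.047 = 37950 × 9.565561 = 363,013.0289
Discount back 10 years: 363,013.0289 × (1+0.047)^(−10) = 363,013.0289 × 0.631732 = 229,327.1088

CHF 229,327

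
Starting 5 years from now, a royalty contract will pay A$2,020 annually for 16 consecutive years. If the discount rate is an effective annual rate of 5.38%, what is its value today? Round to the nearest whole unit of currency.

A$17,282

Value one period before first payment (t=4): 2020 × [1 − (1+0.0538)^(−16)] / 0.0538 = 2020 × 10.550497 = 21,312.0032
PV₀ = 21,312.0032 / (1+0.0538)^4 = 21,312.0032 / 1.233198 = 17,281.9003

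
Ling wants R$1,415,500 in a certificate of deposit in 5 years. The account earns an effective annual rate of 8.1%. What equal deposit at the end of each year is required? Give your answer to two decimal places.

FV-annuity factor = 5.878310; PMT = 1.4155e+06 / 5.878310 = 240,800.4919

R$240,800.49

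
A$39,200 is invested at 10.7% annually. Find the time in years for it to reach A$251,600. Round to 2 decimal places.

n = ln(251600/39200) / ln(1+0.107) = ln(6.41837) / 0.101654 = 18.2892 years

18.29 years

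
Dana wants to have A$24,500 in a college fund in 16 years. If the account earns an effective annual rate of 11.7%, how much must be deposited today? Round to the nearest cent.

PV = 24,500 / (1 + 0.117)^16 = 24,500 / 5.872875 = 4,171.7216

A$4,171.72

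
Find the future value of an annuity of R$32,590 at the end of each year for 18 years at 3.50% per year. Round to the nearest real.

FV = 32590 × [(1+0.035)^18 − 1] / 0.035 = 32590 × 24.499691 = 798,444.9395

R$798,445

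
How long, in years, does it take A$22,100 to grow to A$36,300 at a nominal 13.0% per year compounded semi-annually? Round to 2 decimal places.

3.94 years

Periodic rate i = 0.13/2 = 0.065.
(1+i)^n = 36300/22100 = 1.64253, so n = ln 1.64253 / ln 1.065 = 7.8800 half-years
= 7.8800/2 years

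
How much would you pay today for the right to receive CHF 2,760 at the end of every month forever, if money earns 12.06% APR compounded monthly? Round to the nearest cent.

CHF 274,626.87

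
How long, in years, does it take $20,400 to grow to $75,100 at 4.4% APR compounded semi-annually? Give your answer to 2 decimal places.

Periodic rate i = 0.044/2 = 0.022.
(1+i)^n = 75100/20400 = 3.68137, so n = ln 3.68137 / ln 1.022 = 59.8895 half-years
= 59.8895/2 years

29.94 years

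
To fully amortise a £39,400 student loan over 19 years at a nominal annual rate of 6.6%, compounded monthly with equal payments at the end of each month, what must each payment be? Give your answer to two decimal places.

£303.65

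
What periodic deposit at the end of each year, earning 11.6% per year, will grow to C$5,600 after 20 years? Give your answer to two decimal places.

C$81.40

FV-annuity factor = 68.794450; PMT = 5600 / 68.794450 = 81.4019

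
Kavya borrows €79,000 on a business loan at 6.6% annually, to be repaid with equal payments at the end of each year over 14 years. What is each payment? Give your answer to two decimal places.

€8,817.78

Annuity-PV factor = 8.959169; PMT = 79000 / 8.959169 = 8,817.7817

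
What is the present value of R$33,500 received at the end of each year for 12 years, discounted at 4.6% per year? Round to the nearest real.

R$303,732

Annuity factor a(12|0.046) = 9.066641; PV = 33500 × 9.066641 = 303,732.4577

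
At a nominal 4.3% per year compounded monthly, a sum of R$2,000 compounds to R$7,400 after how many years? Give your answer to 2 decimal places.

30.48 years

Periodic rate i = 0.043/12 = 0.00358333.
(1+i)^n = 7400/2000 = 3.70000, so n = ln 3.70000 / ln 1.00358 = 365.7699 months
= 365.7699/12 years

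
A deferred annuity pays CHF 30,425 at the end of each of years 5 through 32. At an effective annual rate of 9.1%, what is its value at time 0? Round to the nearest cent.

CHF 215,391.47

PV at t=4 (ordinary 28-year annuity): 30425 × a(28|0.091) = 30425 × 10.029907 = 305,159.9276
Discount back 4 years: 305,159.9276 × (1+0.091)^(−4) = 305,159.9276 × 0.705831 = 215,391.4703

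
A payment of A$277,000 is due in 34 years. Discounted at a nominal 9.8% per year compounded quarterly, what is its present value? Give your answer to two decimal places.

A$10,300.37

Periodic rate i = 0.098/4 = 0.0245; n = 34 × 4 = 136 periods.
Discount factor = (1+0.0245)^(−136) = 0.037185; PV = 277,000 × 0.037185 = 10,300.3703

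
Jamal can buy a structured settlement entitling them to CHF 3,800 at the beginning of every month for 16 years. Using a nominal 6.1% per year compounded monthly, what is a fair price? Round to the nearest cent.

CHF 467,523.35

Periodic rate i = 0.061/12 = 0.00508333; n = 16 × 12 = 192 periods.
PV = PMT · [1 − (1+i)^(−n)] / i × (1+i) = 3800 · 123.032462 = 467,523.3547
(Beginning-of-period payments → annuity-due factor ×(1+i).)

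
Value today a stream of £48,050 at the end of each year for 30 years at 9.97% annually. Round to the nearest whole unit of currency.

£454,099

PV = PMT · [1 − (1+i)^(−n)] / i = 48050 · 9.450557 = 454,099.2820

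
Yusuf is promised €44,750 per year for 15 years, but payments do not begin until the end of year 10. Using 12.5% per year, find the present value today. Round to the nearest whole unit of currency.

PV at t=9 (ordinary 15-year annuity): 44750 × a(15|0.125) = 44750 × 6.632894 = 296,822.0120
Discount back 9 years: 296,822.0120 × (1+0.125)^(−9) = 296,822.0120 × 0.346439 = 102,830.8445

€102,831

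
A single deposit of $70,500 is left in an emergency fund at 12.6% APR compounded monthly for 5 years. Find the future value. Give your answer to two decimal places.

$131,937.48

i = 0.126/12 = 0.0105 per month; n = 5·12 = 60.
FV = PV·(1+i)^n = 70,500 × 1.871454 = 131,937.4810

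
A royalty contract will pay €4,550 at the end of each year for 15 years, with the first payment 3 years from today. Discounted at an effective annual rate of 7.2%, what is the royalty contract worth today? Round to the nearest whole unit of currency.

€35,610

PV at t=2 (ordinary 15-year annuity): 4550 × a(15|0.072) = 4550 × 8.993967 = 40,922.5520
PV₀ = 40,922.5520 / (1+0.072)^2 = 40,922.5520 / 1.149184 = 35,610.0955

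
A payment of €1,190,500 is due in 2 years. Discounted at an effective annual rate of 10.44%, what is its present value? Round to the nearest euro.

Discount factor = (1+0.1044)^(−2) = 0.819874; PV = 1,190,500 × 0.819874 = 976,060.1990

€976,060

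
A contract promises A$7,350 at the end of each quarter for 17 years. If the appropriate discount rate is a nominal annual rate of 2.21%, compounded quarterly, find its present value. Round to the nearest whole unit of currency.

A$415,699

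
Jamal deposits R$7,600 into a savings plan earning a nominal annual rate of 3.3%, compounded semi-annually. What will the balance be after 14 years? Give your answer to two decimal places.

R$12,017.67

i = 0.033/2 = 0.0165 per half-year; n = 14·2 = 28.
FV = PV·(1+i)^n = 7,600 × 1.581273 = 12,017.6711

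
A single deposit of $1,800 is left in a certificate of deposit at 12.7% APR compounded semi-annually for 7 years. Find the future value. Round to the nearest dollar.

With 2 periods per year: i = 0.0635, n = 14.
FV = PV·(1+i)^n = 1,800 × 2.367690 = 4,261.8428

$4,262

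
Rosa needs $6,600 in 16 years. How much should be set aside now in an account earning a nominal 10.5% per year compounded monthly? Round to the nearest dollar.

Periodic rate i = 0.105/12 = 0.00875; n = 16 × 12 = 192 periods.
PV = FV·(1+i)^(−n) = 6,600 × 0.187741 = 1,239.0898

$1,239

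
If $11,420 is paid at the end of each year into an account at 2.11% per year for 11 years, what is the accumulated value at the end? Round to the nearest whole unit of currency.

$139,748

Accumulation factor s(11|0.0211) = 12.237153; FV = 11420 × 12.237153 = 139,748.2893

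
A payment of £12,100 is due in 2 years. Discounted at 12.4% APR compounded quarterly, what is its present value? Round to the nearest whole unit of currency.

Periodic rate i = 0.124/4 = 0.031; n = 2 × 4 = 8 periods.
Discount factor = (1+0.031)^(−8) = 0.783305; PV = 12,100 × 0.783305 = 9,477.9857

£9,478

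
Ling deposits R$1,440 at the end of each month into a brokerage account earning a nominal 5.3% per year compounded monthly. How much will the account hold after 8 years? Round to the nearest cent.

i = 0.053/12 = 0.00441667 per month; n = 8·12 = 96.
Accumulation factor s(96|0.00441667) = 119.238268; FV = 1440 × 119.238268 = 171,703.1058

R$171,703.11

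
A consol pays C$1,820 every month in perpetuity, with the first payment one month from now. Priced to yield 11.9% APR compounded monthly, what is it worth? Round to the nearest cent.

Periodic rate i = 0.119/12 = 0.00991667.
PV = C/r = 1820/0.00991667 = 183,529.4118

C$183,529.41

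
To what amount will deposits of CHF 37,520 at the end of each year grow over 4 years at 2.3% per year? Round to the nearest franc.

CHF 155,338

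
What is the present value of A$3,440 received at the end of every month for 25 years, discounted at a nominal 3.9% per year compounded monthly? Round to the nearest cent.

With 12 periods per year: i = 0.00325, n = 300.
PV = 3440 × [1 − (1+0.00325)^(−300)] / 0.00325 = 3440 × 191.449493 = 658,586.2560

A$658,586.26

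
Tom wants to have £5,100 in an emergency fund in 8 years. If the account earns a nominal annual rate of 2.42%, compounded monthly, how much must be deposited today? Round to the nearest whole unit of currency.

With 12 periods per year: i = 0.00201667, n = 96.
PV = FV·(1+i)^(−n) = 5,100 × 0.824148 = 4,203.1552

£4,203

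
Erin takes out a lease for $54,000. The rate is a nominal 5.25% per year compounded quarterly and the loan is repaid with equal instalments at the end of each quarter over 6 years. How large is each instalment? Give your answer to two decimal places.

With 4 periods per year: i = 0.013125, n = 24.
PMT = 54000 / ( [1 − (1+0.013125)^(−24)] / 0.013125 ) = 54000 / 20.473452 = 2,637.5621

$2,637.56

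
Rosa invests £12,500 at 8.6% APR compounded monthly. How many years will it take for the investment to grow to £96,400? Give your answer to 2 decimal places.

23.84 years

Periodic rate i = 0.086/12 = 0.00716667.
n = ln(96400/12500) / ln(1+0.00716667) = ln(7.71200) / 0.007141 = 286.0589 months
= 286.0589/12 years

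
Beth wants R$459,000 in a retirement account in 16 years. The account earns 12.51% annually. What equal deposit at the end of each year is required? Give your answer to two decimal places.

PMT = 459000 / ( [(1+0.1251)^16 − 1] / 0.1251 ) = 459000 / 44.705190 = 10,267.2643

R$10,267.26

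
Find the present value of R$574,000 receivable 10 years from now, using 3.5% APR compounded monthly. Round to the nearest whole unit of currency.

R$404,697

Periodic rate i = 0.035/12 = 0.00291667; n = 10 × 12 = 120 periods.
PV = 574,000 / (1 + 0.00291667)^120 = 574,000 / 1.418345 = 404,697.0744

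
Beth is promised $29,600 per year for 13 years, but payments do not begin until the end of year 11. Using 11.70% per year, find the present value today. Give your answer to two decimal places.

PV at t=10 (ordinary 13-year annuity): 29600 × a(13|0.117) = 29600 × 6.518752 = 192,955.0590
Discount back 10 years: 192,955.0590 × (1+0.117)^(−10) = 192,955.0590 × 0.330726 = 63,815.2446

$63,815.24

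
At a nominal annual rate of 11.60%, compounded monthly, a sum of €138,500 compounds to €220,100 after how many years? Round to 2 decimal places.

4.01 years

Periodic rate i = 0.116/12 = 0.00966667.
(1+i)^n = 220100/138500 = 1.58917, so n = ln 1.58917 / ln 1.00967 = 48.1497 months
= 48.1497/12 years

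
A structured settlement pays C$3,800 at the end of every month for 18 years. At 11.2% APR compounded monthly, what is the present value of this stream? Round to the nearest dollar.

C$352,407

i = 0.112/12 = 0.00933333 per month; n = 18·12 = 216.
Annuity factor a(216|0.00933333) = 92.738757; PV = 3800 × 92.738757 = 352,407.2751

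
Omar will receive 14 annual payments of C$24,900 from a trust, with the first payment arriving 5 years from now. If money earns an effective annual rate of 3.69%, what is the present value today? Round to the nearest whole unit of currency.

C$232,261

PV at t=4 (ordinary 14-year annuity): 24900 × a(14|0.0369) = 24900 × 10.782629 = 268,487.4711
Discount back 4 years: 268,487.4711 × (1+0.0369)^(−4) = 268,487.4711 × 0.865072 = 232,261.1256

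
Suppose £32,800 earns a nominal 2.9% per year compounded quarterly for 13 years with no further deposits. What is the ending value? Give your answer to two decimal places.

i = 0.029/4 = 0.00725 per quarter; n = 13·4 = 52.
32,800 × (1+0.00725)^52 = 32,800 × 1.455923 = 47,754.2687

£47,754.27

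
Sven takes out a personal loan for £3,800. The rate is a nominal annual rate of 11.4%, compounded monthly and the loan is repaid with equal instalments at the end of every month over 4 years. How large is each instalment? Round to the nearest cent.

£98.95

With 12 periods per year: i = 0.0095, n = 48.
PMT = 3800 / ( [1 − (1+0.0095)^(−48)] / 0.0095 ) = 3800 / 38.402156 = 98.9528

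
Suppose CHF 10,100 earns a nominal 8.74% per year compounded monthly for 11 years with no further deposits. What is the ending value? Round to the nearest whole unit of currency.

CHF 26,323

Periodic rate i = 0.0874/12 = 0.00728333; n = 11 × 12 = 132 periods.
FV = 10,100 × (1 + 0.00728333)^132 = 26,323.2146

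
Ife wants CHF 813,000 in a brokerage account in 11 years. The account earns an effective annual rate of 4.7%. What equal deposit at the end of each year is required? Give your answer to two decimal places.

PMT = 813000 / ( [(1+0.047)^11 − 1] / 0.047 ) = 813000 / 13.986111 = 58,129.0984

CHF 58,129.10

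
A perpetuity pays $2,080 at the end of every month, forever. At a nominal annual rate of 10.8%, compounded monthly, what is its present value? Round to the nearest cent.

Periodic rate i = 0.108/12 = 0.009.
PV = PMT / i = 2080 / 0.009 = 231,111.1111

$231,111.11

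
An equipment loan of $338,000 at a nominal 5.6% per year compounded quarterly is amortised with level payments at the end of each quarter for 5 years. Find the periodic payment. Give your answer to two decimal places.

With 4 periods per year: i = 0.014, n = 20.
PMT = 338000 / ( [1 − (1+0.014)^(−20)] / 0.014 ) = 338000 / 17.339084 = 19,493.5324

$19,493.53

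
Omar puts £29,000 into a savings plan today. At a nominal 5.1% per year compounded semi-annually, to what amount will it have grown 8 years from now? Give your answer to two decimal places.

i = 0.051/2 = 0.0255 per half-year; n = 8·2 = 16.
29,000 × (1+0.0255)^16 = 29,000 × 1.496134 = 43,387.9003

£43,387.90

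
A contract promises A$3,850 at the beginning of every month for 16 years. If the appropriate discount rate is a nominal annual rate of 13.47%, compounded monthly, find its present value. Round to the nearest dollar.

A$306,158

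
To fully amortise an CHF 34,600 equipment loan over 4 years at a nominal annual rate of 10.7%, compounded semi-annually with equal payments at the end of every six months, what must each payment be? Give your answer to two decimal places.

CHF 5,429.37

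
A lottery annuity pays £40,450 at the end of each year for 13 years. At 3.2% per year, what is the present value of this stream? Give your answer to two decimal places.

£424,733.01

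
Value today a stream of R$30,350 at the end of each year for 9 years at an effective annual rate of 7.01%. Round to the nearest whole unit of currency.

PV = PMT · [1 − (1+i)^(−n)] / i = 30350 · 6.512462 = 197,653.2095

R$197,653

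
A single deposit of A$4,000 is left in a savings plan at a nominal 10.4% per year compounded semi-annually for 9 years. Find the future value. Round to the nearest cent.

Periodic rate i = 0.104/2 = 0.052; n = 9 × 2 = 18 periods.
FV = 4,000 × (1 + 0.052)^18 = 9,961.9259

A$9,961.93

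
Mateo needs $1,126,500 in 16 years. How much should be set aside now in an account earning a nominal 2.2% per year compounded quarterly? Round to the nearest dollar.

With 4 periods per year: i = 0.0055, n = 64.
PV = FV·(1+i)^(−n) = 1,126,500 × 0.703959 = 793,009.5188

$793,010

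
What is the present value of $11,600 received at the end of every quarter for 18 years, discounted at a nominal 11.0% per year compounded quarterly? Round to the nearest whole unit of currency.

$362,000

With 4 periods per year: i = 0.0275, n = 72.
PV = PMT · [1 − (1+i)^(−n)] / i = 11600 · 31.206893 = 361,999.9604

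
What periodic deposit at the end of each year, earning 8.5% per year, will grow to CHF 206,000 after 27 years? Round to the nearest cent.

CHF 2,175.41

FV-annuity factor = 94.694692; PMT = 206000 / 94.694692 = 2,175.4123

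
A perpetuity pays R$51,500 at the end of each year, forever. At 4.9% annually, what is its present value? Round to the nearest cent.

PV = PMT / i = 51500 / 0.049 = 1,051,020.4082

R$1,051,020.41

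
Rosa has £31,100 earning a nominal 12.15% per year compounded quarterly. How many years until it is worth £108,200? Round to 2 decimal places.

10.42 years

Periodic rate i = 0.1215/4 = 0.030375.
n = ln(108200/31100) / ln(1+0.030375) = ln(3.47910) / 0.029923 = 41.6663 quarters
= 41.6663/4 years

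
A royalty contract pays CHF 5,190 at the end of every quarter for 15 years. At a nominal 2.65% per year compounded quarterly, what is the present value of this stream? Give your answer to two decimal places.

CHF 256,264.99

i = 0.0265/4 = 0.006625 per quarter; n = 15·4 = 60.
Annuity factor a(60|0.006625) = 49.376685; PV = 5190 × 49.376685 = 256,264.9935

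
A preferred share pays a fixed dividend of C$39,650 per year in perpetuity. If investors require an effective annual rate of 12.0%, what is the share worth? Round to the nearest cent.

PV = C/r = 39650/0.12 = 330,416.6667

C$330,416.67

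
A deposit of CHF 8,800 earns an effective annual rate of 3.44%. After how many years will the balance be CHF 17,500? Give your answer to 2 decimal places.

20.33 years

(1+i)^n = 17500/8800 = 1.98864, so n = ln 1.98864 / ln 1.0344 = 20.3258 years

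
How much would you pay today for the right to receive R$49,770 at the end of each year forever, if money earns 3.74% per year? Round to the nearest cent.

R$1,330,748.66

PV = C/r = 49770/0.0374 = 1,330,748.6631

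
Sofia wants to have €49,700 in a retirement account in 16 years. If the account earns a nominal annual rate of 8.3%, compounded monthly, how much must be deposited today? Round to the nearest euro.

€13,231

i = 0.083/12 = 0.00691667 per month; n = 16·12 = 192.
PV = FV·(1+i)^(−n) = 49,700 × 0.266221 = 13,231.1848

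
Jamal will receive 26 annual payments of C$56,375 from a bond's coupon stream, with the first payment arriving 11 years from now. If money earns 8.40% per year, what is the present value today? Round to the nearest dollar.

PV at t=10 (ordinary 26-year annuity): 56375 × a(26|0.084) = 56375 × 10.442721 = 588,708.4242
Discount back 10 years: 588,708.4242 × (1+0.084)^(−10) = 588,708.4242 × 0.446383 = 262,789.1490

C$262,789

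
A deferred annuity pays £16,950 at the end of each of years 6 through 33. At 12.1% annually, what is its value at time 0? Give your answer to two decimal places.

£75,901.29

PV at t=5 (ordinary 28-year annuity): 16950 × a(28|0.121) = 16950 × 7.926975 = 134,362.2343
PV₀ = 134,362.2343 / (1+0.121)^5 = 134,362.2343 / 1.770223 = 75,901.2895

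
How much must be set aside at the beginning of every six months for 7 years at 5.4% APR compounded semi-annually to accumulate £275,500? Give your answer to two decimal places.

With 2 periods per year: i = 0.027, n = 14.
FV-annuity factor × (1+i) = 17.195233; PMT = 275500 / 17.195233 = 16,021.8827

£16,021.88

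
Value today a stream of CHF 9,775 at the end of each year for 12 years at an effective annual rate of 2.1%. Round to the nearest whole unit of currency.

PV = 9775 × [1 − (1+0.021)^(−12)] / 0.021 = 9775 × 10.510684 = 102,741.9389

CHF 102,742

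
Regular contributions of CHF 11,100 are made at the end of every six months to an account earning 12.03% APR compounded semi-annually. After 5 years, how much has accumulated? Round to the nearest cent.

With 2 periods per year: i = 0.06015, n = 10.
FV = 11100 × [(1+0.06015)^10 − 1] / 0.06015 = 11100 × 13.190084 = 146,409.9281

CHF 146,409.93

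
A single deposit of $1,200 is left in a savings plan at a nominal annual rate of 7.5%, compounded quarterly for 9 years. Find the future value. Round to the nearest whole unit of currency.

$2,342

With 4 periods per year: i = 0.01875, n = 36.
FV = PV·(1+i)^n = 1,200 × 1.951796 = 2,342.1550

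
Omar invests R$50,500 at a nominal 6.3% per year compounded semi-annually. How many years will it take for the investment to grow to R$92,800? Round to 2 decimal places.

Periodic rate i = 0.063/2 = 0.0315.
n = ln(92800/50500) / ln(1+0.0315) = ln(1.83762) / 0.031014 = 19.6193 half-years
= 19.6193/2 years

9.81 years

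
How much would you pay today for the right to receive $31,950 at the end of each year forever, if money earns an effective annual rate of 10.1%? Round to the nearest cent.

PV = PMT / i = 31950 / 0.101 = 316,336.6337

$316,336.63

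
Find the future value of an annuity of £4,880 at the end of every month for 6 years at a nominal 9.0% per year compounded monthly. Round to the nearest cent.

£463,634.29

i = 0.09/12 = 0.0075 per month; n = 6·12 = 72.
FV = 4880 × [(1+0.0075)^72 − 1] / 0.0075 = 4880 × 95.007028 = 463,634.2946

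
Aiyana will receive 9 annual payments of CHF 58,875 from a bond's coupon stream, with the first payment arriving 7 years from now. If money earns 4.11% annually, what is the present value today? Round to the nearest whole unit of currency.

CHF 342,060

Value one period before first payment (t=6): 58875 × [1 − (1+0.0411)^(−9)] / 0.0411 = 58875 × 7.398202 = 435,569.1636
Discount back 6 years: 435,569.1636 × (1+0.0411)^(−6) = 435,569.1636 × 0.785318 = 342,060.1227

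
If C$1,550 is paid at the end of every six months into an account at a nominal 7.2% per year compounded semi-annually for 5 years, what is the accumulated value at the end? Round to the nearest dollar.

C$18,268

With 2 periods per year: i = 0.036, n = 10.
FV = PMT · [(1+i)^n − 1] / i = 1550 · 11.785754 = 18,267.9187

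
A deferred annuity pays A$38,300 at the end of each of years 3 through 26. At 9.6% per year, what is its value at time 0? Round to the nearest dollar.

A$295,328

PV at t=2 (ordinary 24-year annuity): 38300 × a(24|0.096) = 38300 × 9.262482 = 354,753.0436
PV₀ = 354,753.0436 / (1+0.096)^2 = 354,753.0436 / 1.201216 = 295,328.2704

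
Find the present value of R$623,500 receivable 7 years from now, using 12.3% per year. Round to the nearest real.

PV = 623,500 / (1 + 0.123)^7 = 623,500 / 2.252466 = 276,807.6982

R$276,808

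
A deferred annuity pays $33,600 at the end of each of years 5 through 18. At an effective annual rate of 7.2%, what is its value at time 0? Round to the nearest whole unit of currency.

$219,862

Value one period before first payment (t=4): 33600 × [1 − (1+0.072)^(−14)] / 0.072 = 33600 × 8.641533 = 290,355.5135
PV₀ = 290,355.5135 / (1+0.072)^4 = 290,355.5135 / 1.320624 = 219,862.3855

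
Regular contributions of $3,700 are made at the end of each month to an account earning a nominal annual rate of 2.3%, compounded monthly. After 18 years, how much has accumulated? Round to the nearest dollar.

$988,880

i = 0.023/12 = 0.00191667 per month; n = 18·12 = 216.
FV = 3700 × [(1+0.00191667)^216 − 1] / 0.00191667 = 3700 × 267.264932 = 988,880.2466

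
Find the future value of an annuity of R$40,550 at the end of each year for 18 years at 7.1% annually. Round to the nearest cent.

FV = 40550 × [(1+0.071)^18 − 1] / 0.071 = 40550 × 34.327393 = 1,391,975.7786

R$1,391,975.78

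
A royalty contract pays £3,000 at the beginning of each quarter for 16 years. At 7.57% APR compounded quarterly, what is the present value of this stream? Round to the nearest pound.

Periodic rate i = 0.0757/4 = 0.018925; n = 16 × 4 = 64 periods.
PV = 3000 × [1 − (1+0.018925)^(−64)] / 0.018925 × (1+i) = 3000 × 37.621894 = 112,865.6827
Payments are at the start of each period, so multiply by (1+i).

£112,866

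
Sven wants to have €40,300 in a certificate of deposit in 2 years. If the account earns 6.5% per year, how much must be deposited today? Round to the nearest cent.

€35,530.87

PV = FV·(1+i)^(−n) = 40,300 × 0.881659 = 35,530.8691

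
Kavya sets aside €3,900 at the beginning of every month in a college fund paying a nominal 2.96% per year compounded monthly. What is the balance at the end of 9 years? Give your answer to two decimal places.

€483,148.16

Periodic rate i = 0.0296/12 = 0.00246667; n = 9 × 12 = 108 periods.
FV = PMT · [(1+i)^n − 1] / i × (1+i) = 3900 · 123.884144 = 483,148.1599
(annuity-due: payments at period start, so ×(1+i).)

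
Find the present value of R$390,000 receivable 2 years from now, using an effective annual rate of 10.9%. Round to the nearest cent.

R$317,103.85

PV = 390,000 / (1 + 0.109)^2 = 390,000 / 1.229881 = 317,103.8499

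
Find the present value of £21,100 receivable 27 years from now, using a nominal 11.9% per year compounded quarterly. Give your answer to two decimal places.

Periodic rate i = 0.119/4 = 0.02975; n = 27 × 4 = 108 periods.
PV = FV·(1+i)^(−n) = 21,100 × 0.042166 = 889.7090

£889.71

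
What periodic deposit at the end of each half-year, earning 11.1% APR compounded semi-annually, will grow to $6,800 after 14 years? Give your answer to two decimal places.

$106.68

Periodic rate i = 0.111/2 = 0.0555; n = 14 × 2 = 28 periods.
FV-annuity factor = 63.741377; PMT = 6800 / 63.741377 = 106.6811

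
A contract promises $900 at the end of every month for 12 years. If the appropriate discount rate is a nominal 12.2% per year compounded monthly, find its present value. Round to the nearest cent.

With 12 periods per year: i = 0.0101667, n = 144.
Annuity factor a(144|0.0101667) = 75.440130; PV = 900 × 75.440130 = 67,896.1171

$67,896.12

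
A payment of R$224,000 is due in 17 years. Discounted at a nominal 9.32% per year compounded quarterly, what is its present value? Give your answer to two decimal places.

i = 0.0932/4 = 0.0233 per quarter; n = 17·4 = 68.
PV = 224,000 / (1 + 0.0233)^68 = 224,000 / 4.788530 = 46,778.4446

R$46,778.44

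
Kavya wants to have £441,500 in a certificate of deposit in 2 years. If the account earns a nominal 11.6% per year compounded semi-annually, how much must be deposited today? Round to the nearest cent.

With 2 periods per year: i = 0.058, n = 4.
PV = 441,500 / (1 + 0.058)^4 = 441,500 / 1.252976 = 352,361.1649

£352,361.16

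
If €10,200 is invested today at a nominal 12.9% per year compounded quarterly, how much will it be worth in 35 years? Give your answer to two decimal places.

€867,930.58

i = 0.129/4 = 0.03225 per quarter; n = 35·4 = 140.
10,200 × (1+0.03225)^140 = 10,200 × 85.091233 = 867,930.5761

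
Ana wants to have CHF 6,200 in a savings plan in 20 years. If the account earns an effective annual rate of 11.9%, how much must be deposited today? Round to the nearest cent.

PV = 6,200 / (1 + 0.119)^20 = 6,200 / 9.475491 = 654.3196

CHF 654.32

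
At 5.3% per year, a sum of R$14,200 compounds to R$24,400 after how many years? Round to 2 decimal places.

(1+i)^n = 24400/14200 = 1.71831, so n = ln 1.71831 / ln 1.053 = 10.4823 years

10.48 years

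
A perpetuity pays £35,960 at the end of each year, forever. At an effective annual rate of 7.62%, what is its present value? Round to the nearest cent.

£471,916.01

PV = C/r = 35960/0.0762 = 471,916.0105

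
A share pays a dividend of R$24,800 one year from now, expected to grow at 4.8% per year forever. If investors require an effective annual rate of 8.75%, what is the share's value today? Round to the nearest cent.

R$627,848.10

PV = PMT / (i − g) = 24800 / (0.0875 − 0.048) = 24800 / 0.039500 = 627,848.1013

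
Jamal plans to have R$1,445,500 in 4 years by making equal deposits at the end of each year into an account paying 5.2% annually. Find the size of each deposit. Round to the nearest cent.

FV-annuity factor = 4.322957; PMT = 1.4455e+06 / 4.322957 = 334,377.6334

R$334,377.63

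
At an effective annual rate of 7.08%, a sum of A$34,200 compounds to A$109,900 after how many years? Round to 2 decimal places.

17.06 years

n = ln(109900/34200) / ln(1+0.0708) = ln(3.21345) / 0.068406 = 17.0649 years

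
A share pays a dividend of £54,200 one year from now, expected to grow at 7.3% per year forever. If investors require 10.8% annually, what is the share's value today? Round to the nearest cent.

£1,548,571.43

PV = D₁/(r − g) = 54200/(0.108 − 0.073) = 1,548,571.4286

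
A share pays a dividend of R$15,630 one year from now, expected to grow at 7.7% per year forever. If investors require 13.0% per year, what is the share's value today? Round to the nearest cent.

PV = PMT / (i − g) = 15630 / (0.13 − 0.077) = 15630 / 0.053000 = 294,905.6604

R$294,905.66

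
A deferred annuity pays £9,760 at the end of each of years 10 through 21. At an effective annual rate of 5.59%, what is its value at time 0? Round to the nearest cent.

Value one period before first payment (t=9): 9760 × [1 − (1+0.0559)^(−12)] / 0.0559 = 9760 × 8.575549 = 83,697.3599
PV₀ = 83,697.3599 / (1+0.0559)^9 = 83,697.3599 / 1.631568 = 51,298.7343

£51,298.73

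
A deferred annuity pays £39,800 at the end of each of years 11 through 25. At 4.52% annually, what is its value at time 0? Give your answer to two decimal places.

£274,332.98

Value one period before first payment (t=10): 39800 × [1 − (1+0.0452)^(−15)] / 0.0452 = 39800 × 10.724794 = 426,846.8083
PV₀ = 426,846.8083 / (1+0.0452)^10 = 426,846.8083 / 1.555944 = 274,332.9842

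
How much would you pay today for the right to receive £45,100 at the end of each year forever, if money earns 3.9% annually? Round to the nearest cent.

PV = PMT / i = 45100 / 0.039 = 1,156,410.2564

£1,156,410.26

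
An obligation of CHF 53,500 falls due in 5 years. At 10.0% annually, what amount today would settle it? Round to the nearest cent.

CHF 33,219.29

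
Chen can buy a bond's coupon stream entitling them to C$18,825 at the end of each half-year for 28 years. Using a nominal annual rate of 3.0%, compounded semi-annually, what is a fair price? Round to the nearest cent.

C$709,813.17

With 2 periods per year: i = 0.015, n = 56.
Annuity factor a(56|0.015) = 37.705879; PV = 18825 × 37.705879 = 709,813.1653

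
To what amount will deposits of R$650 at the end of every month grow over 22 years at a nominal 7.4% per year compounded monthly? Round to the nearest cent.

R$428,818.36

With 12 periods per year: i = 0.00616667, n = 264.
FV = PMT · [(1+i)^n − 1] / i = 650 · 659.720559 = 428,818.3636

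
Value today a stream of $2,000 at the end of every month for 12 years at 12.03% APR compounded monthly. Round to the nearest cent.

With 12 periods per year: i = 0.010025, n = 144.
Annuity factor a(144|0.010025) = 76.031981; PV = 2000 × 76.031981 = 152,063.9615

$152,063.96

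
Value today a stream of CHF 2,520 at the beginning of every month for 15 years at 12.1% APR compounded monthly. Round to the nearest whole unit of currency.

CHF 210,956

i = 0.121/12 = 0.0100833 per month; n = 15·12 = 180.
PV = PMT · [1 − (1+i)^(−n)] / i × (1+i) = 2520 · 83.712556 = 210,955.6418
(Beginning-of-period payments → annuity-due factor ×(1+i).)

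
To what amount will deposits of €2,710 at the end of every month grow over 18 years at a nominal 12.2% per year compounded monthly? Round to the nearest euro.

Periodic rate i = 0.122/12 = 0.0101667; n = 18 × 12 = 216 periods.
Accumulation factor s(216|0.0101667) = 776.052491; FV = 2710 × 776.052491 = 2,103,102.2511

€2,103,102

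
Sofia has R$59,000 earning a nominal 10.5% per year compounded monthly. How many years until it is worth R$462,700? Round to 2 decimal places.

Periodic rate i = 0.105/12 = 0.00875.
(1+i)^n = 462700/59000 = 7.84237, so n = ln 7.84237 / ln 1.00875 = 236.4044 months
= 236.4044/12 years

19.70 years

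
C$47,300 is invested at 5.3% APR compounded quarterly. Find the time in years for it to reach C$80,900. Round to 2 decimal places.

10.19 years

Periodic rate i = 0.053/4 = 0.01325.
n = ln(80900/47300) / ln(1+0.01325) = ln(1.71036) / 0.013163 = 40.7737 quarters
= 40.7737/4 years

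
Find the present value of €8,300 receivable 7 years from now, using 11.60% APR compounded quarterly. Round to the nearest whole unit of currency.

€3,728

i = 0.116/4 = 0.029 per quarter; n = 7·4 = 28.
PV = FV·(1+i)^(−n) = 8,300 × 0.449127 = 3,727.7570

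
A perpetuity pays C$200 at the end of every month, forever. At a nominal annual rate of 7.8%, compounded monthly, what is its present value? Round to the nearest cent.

C$30,769.23

Periodic rate i = 0.078/12 = 0.0065.
PV = PMT / i = 200 / 0.0065 = 30,769.2308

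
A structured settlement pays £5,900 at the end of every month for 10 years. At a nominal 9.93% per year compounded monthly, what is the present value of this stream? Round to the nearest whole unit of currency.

£447,772

With 12 periods per year: i = 0.008275, n = 120.
PV = PMT · [1 − (1+i)^(−n)] / i = 5900 · 75.893602 = 447,772.2493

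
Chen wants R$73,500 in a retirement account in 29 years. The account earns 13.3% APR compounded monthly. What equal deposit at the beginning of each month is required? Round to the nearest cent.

With 12 periods per year: i = 0.0110833, n = 348.
PMT = 73500 / ( [(1+0.0110833)^348 − 1] / 0.0110833 × (1+i) ) = 73500 / 4135.224054 = 17.7741

R$17.77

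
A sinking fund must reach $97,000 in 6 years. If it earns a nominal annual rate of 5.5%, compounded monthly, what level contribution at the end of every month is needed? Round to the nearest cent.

$1,140.19

i = 0.055/12 = 0.00458333 per month; n = 6·12 = 72.
PMT = 97000 / ( [(1+0.00458333)^72 − 1] / 0.00458333 ) = 97000 / 85.073412 = 1,140.1917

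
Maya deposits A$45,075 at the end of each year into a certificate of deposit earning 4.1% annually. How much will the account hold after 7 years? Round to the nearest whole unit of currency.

FV = PMT · [(1+i)^n − 1] / i = 45075 · 7.922307 = 357,098.0057

A$357,098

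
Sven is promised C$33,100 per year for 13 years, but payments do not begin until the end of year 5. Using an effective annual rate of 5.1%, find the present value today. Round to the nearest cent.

PV at t=4 (ordinary 13-year annuity): 33100 × a(13|0.051) = 33100 × 9.337274 = 309,063.7654
PV₀ = 309,063.7654 / (1+0.051)^4 = 309,063.7654 / 1.220143 = 253,301.1884

C$253,301.19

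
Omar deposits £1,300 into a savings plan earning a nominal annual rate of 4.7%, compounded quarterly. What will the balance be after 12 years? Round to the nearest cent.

i = 0.047/4 = 0.01175 per quarter; n = 12·4 = 48.
1,300 × (1+0.01175)^48 = 1,300 × 1.751920 = 2,277.4958

£2,277.50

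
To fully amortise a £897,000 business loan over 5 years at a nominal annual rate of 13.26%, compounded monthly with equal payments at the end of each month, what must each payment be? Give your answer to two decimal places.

With 12 periods per year: i = 0.01105, n = 60.
PMT = 897000 / ( [1 − (1+0.01105)^(−60)] / 0.01105 ) = 897000 / 43.694089 = 20,529.0927

£20,529.09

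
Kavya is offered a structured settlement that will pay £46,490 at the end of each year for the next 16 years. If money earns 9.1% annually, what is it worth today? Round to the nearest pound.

PV = PMT · [1 − (1+i)^(−n)] / i = 46490 · 8.261525 = 384,078.2768

£384,078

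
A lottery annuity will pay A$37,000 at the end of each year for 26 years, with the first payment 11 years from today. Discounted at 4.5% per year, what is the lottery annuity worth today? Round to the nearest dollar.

A$360,873

Value one period before first payment (t=10): 37000 × [1 − (1+0.045)^(−26)] / 0.045 = 37000 × 15.146611 = 560,424.6236
PV₀ = 560,424.6236 / (1+0.045)^10 = 560,424.6236 / 1.552969 = 360,872.9288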